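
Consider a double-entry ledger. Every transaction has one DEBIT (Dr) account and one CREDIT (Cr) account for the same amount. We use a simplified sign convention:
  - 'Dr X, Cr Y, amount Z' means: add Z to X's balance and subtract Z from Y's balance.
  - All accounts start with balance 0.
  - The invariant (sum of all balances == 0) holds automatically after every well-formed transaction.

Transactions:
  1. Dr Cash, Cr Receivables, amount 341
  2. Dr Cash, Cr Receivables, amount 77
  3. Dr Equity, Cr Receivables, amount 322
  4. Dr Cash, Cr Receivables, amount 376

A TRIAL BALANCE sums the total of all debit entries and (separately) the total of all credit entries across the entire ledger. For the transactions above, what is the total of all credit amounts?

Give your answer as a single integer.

Answer: 1116

Derivation:
Txn 1: credit+=341
Txn 2: credit+=77
Txn 3: credit+=322
Txn 4: credit+=376
Total credits = 1116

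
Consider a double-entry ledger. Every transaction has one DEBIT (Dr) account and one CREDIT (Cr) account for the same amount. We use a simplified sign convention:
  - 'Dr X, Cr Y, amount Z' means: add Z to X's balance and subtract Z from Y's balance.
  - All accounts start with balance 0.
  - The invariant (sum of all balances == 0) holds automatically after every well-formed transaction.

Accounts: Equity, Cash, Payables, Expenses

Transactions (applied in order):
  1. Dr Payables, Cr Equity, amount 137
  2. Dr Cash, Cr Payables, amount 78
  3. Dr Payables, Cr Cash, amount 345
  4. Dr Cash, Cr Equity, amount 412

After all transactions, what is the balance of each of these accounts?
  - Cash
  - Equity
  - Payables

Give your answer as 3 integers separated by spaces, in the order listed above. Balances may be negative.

After txn 1 (Dr Payables, Cr Equity, amount 137): Equity=-137 Payables=137
After txn 2 (Dr Cash, Cr Payables, amount 78): Cash=78 Equity=-137 Payables=59
After txn 3 (Dr Payables, Cr Cash, amount 345): Cash=-267 Equity=-137 Payables=404
After txn 4 (Dr Cash, Cr Equity, amount 412): Cash=145 Equity=-549 Payables=404

Answer: 145 -549 404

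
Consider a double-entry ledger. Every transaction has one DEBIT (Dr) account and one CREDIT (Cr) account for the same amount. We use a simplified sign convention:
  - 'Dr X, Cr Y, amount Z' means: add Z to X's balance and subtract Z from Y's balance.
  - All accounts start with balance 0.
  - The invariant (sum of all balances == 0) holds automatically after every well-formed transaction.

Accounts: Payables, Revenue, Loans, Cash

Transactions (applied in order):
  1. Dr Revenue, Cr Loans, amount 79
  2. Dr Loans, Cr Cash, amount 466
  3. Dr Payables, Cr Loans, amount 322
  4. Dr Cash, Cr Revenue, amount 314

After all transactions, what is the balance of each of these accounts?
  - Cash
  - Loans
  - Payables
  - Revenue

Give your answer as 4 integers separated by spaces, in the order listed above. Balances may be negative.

Answer: -152 65 322 -235

Derivation:
After txn 1 (Dr Revenue, Cr Loans, amount 79): Loans=-79 Revenue=79
After txn 2 (Dr Loans, Cr Cash, amount 466): Cash=-466 Loans=387 Revenue=79
After txn 3 (Dr Payables, Cr Loans, amount 322): Cash=-466 Loans=65 Payables=322 Revenue=79
After txn 4 (Dr Cash, Cr Revenue, amount 314): Cash=-152 Loans=65 Payables=322 Revenue=-235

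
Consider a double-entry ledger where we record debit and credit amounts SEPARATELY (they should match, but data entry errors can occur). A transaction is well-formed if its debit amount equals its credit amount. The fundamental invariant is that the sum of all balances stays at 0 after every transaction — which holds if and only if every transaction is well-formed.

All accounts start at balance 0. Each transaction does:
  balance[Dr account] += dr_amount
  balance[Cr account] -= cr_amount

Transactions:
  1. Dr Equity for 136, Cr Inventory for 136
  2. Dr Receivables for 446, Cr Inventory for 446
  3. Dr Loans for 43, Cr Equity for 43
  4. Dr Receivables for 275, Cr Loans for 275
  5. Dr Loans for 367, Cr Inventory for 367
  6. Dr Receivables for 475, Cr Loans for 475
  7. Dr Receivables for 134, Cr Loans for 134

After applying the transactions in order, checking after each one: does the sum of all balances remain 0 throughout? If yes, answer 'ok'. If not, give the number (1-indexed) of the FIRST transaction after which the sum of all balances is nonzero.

After txn 1: dr=136 cr=136 sum_balances=0
After txn 2: dr=446 cr=446 sum_balances=0
After txn 3: dr=43 cr=43 sum_balances=0
After txn 4: dr=275 cr=275 sum_balances=0
After txn 5: dr=367 cr=367 sum_balances=0
After txn 6: dr=475 cr=475 sum_balances=0
After txn 7: dr=134 cr=134 sum_balances=0

Answer: ok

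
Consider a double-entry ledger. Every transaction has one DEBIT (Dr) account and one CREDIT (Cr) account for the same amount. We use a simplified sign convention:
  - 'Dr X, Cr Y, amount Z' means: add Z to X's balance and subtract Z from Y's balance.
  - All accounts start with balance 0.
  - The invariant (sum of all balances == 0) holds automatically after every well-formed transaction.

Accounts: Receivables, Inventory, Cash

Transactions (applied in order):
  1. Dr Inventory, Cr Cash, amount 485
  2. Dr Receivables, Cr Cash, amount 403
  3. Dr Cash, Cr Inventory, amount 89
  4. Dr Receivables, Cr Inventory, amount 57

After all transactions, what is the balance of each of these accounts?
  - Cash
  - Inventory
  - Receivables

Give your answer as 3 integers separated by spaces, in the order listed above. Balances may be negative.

After txn 1 (Dr Inventory, Cr Cash, amount 485): Cash=-485 Inventory=485
After txn 2 (Dr Receivables, Cr Cash, amount 403): Cash=-888 Inventory=485 Receivables=403
After txn 3 (Dr Cash, Cr Inventory, amount 89): Cash=-799 Inventory=396 Receivables=403
After txn 4 (Dr Receivables, Cr Inventory, amount 57): Cash=-799 Inventory=339 Receivables=460

Answer: -799 339 460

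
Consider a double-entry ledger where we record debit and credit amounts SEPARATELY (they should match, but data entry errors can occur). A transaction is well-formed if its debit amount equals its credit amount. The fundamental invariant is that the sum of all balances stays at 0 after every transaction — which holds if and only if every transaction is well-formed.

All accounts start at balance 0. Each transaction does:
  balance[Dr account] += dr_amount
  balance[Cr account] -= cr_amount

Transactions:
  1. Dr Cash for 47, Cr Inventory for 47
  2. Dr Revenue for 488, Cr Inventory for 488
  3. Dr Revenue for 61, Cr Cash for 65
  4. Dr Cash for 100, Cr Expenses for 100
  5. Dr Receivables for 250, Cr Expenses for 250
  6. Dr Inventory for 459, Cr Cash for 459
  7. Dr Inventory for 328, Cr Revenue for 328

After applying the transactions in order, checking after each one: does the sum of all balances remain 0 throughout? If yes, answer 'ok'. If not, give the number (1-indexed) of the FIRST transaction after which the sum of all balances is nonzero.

Answer: 3

Derivation:
After txn 1: dr=47 cr=47 sum_balances=0
After txn 2: dr=488 cr=488 sum_balances=0
After txn 3: dr=61 cr=65 sum_balances=-4
After txn 4: dr=100 cr=100 sum_balances=-4
After txn 5: dr=250 cr=250 sum_balances=-4
After txn 6: dr=459 cr=459 sum_balances=-4
After txn 7: dr=328 cr=328 sum_balances=-4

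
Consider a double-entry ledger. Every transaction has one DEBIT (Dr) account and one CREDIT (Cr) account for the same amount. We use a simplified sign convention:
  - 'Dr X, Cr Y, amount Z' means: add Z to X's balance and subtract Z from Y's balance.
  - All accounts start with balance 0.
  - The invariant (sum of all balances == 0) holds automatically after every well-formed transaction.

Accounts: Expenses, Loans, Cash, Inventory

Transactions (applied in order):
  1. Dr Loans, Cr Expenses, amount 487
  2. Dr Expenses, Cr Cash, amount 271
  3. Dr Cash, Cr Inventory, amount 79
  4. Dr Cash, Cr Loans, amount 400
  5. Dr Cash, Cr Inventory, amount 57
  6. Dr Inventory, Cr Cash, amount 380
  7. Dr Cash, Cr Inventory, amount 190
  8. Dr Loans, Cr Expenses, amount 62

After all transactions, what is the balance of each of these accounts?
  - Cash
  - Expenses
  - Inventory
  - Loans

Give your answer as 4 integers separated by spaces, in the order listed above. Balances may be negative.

Answer: 75 -278 54 149

Derivation:
After txn 1 (Dr Loans, Cr Expenses, amount 487): Expenses=-487 Loans=487
After txn 2 (Dr Expenses, Cr Cash, amount 271): Cash=-271 Expenses=-216 Loans=487
After txn 3 (Dr Cash, Cr Inventory, amount 79): Cash=-192 Expenses=-216 Inventory=-79 Loans=487
After txn 4 (Dr Cash, Cr Loans, amount 400): Cash=208 Expenses=-216 Inventory=-79 Loans=87
After txn 5 (Dr Cash, Cr Inventory, amount 57): Cash=265 Expenses=-216 Inventory=-136 Loans=87
After txn 6 (Dr Inventory, Cr Cash, amount 380): Cash=-115 Expenses=-216 Inventory=244 Loans=87
After txn 7 (Dr Cash, Cr Inventory, amount 190): Cash=75 Expenses=-216 Inventory=54 Loans=87
After txn 8 (Dr Loans, Cr Expenses, amount 62): Cash=75 Expenses=-278 Inventory=54 Loans=149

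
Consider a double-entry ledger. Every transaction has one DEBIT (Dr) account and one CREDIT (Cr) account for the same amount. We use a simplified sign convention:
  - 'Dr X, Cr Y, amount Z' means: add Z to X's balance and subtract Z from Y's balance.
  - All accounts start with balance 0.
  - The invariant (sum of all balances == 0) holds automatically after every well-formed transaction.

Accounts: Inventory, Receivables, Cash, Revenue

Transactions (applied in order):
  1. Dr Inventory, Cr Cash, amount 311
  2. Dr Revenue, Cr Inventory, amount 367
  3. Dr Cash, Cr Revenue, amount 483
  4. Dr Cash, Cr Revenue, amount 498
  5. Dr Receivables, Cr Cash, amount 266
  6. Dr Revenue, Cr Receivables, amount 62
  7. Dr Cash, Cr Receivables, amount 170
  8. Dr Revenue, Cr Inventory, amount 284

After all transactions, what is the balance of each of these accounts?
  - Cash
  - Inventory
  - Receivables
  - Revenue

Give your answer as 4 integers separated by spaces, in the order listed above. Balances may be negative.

Answer: 574 -340 34 -268

Derivation:
After txn 1 (Dr Inventory, Cr Cash, amount 311): Cash=-311 Inventory=311
After txn 2 (Dr Revenue, Cr Inventory, amount 367): Cash=-311 Inventory=-56 Revenue=367
After txn 3 (Dr Cash, Cr Revenue, amount 483): Cash=172 Inventory=-56 Revenue=-116
After txn 4 (Dr Cash, Cr Revenue, amount 498): Cash=670 Inventory=-56 Revenue=-614
After txn 5 (Dr Receivables, Cr Cash, amount 266): Cash=404 Inventory=-56 Receivables=266 Revenue=-614
After txn 6 (Dr Revenue, Cr Receivables, amount 62): Cash=404 Inventory=-56 Receivables=204 Revenue=-552
After txn 7 (Dr Cash, Cr Receivables, amount 170): Cash=574 Inventory=-56 Receivables=34 Revenue=-552
After txn 8 (Dr Revenue, Cr Inventory, amount 284): Cash=574 Inventory=-340 Receivables=34 Revenue=-268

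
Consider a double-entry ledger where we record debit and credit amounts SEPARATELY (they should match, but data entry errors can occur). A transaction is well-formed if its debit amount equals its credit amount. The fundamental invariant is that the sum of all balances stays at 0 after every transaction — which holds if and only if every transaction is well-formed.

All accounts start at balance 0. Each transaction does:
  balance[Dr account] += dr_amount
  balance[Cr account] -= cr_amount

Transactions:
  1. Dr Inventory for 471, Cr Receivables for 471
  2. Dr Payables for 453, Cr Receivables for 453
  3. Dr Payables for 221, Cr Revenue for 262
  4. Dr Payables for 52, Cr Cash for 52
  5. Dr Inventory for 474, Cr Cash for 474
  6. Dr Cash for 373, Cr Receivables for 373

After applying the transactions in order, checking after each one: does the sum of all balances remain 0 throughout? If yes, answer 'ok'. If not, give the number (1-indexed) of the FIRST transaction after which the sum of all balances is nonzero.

After txn 1: dr=471 cr=471 sum_balances=0
After txn 2: dr=453 cr=453 sum_balances=0
After txn 3: dr=221 cr=262 sum_balances=-41
After txn 4: dr=52 cr=52 sum_balances=-41
After txn 5: dr=474 cr=474 sum_balances=-41
After txn 6: dr=373 cr=373 sum_balances=-41

Answer: 3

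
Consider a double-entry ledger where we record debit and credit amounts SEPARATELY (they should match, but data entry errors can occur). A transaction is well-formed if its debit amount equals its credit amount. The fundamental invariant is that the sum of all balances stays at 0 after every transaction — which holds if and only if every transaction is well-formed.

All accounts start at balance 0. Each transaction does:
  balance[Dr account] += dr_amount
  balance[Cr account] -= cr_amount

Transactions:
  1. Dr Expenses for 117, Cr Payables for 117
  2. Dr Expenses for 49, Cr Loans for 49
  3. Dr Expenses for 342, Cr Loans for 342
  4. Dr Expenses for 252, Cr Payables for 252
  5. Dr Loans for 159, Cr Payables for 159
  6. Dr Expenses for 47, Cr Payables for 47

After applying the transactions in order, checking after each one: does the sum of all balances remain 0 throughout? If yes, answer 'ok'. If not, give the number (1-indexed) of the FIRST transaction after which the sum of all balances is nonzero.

Answer: ok

Derivation:
After txn 1: dr=117 cr=117 sum_balances=0
After txn 2: dr=49 cr=49 sum_balances=0
After txn 3: dr=342 cr=342 sum_balances=0
After txn 4: dr=252 cr=252 sum_balances=0
After txn 5: dr=159 cr=159 sum_balances=0
After txn 6: dr=47 cr=47 sum_balances=0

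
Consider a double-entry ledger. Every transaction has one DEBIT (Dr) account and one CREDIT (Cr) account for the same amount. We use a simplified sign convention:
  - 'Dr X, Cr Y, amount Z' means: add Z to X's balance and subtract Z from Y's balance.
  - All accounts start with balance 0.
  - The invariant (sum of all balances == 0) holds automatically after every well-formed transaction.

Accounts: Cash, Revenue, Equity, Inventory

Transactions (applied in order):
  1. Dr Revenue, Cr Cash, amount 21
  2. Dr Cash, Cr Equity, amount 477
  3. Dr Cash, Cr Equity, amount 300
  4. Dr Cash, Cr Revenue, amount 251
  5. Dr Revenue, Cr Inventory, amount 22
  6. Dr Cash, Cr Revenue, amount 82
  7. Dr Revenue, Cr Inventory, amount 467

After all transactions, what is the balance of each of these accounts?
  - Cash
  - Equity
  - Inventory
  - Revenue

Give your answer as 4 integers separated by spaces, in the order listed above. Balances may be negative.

After txn 1 (Dr Revenue, Cr Cash, amount 21): Cash=-21 Revenue=21
After txn 2 (Dr Cash, Cr Equity, amount 477): Cash=456 Equity=-477 Revenue=21
After txn 3 (Dr Cash, Cr Equity, amount 300): Cash=756 Equity=-777 Revenue=21
After txn 4 (Dr Cash, Cr Revenue, amount 251): Cash=1007 Equity=-777 Revenue=-230
After txn 5 (Dr Revenue, Cr Inventory, amount 22): Cash=1007 Equity=-777 Inventory=-22 Revenue=-208
After txn 6 (Dr Cash, Cr Revenue, amount 82): Cash=1089 Equity=-777 Inventory=-22 Revenue=-290
After txn 7 (Dr Revenue, Cr Inventory, amount 467): Cash=1089 Equity=-777 Inventory=-489 Revenue=177

Answer: 1089 -777 -489 177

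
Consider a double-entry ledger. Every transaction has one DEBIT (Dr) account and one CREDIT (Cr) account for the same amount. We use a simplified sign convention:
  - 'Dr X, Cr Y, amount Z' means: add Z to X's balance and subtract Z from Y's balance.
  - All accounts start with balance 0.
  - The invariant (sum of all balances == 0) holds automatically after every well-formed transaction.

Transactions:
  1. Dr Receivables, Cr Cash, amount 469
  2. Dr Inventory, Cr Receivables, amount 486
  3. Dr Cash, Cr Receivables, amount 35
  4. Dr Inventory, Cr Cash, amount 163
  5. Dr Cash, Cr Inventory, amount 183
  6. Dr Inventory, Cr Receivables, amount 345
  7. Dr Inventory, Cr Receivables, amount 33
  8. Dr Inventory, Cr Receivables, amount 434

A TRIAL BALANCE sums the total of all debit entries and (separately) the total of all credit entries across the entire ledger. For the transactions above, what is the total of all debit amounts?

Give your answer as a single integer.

Txn 1: debit+=469
Txn 2: debit+=486
Txn 3: debit+=35
Txn 4: debit+=163
Txn 5: debit+=183
Txn 6: debit+=345
Txn 7: debit+=33
Txn 8: debit+=434
Total debits = 2148

Answer: 2148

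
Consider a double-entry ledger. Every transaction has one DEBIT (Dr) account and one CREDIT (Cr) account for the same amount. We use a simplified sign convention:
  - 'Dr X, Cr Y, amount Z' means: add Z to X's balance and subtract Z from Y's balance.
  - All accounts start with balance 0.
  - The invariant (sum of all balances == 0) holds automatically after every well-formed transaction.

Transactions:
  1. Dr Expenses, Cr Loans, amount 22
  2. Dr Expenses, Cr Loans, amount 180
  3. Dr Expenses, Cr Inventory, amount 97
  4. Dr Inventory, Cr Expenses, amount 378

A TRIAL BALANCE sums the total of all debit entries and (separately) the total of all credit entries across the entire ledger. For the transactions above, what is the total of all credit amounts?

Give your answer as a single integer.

Txn 1: credit+=22
Txn 2: credit+=180
Txn 3: credit+=97
Txn 4: credit+=378
Total credits = 677

Answer: 677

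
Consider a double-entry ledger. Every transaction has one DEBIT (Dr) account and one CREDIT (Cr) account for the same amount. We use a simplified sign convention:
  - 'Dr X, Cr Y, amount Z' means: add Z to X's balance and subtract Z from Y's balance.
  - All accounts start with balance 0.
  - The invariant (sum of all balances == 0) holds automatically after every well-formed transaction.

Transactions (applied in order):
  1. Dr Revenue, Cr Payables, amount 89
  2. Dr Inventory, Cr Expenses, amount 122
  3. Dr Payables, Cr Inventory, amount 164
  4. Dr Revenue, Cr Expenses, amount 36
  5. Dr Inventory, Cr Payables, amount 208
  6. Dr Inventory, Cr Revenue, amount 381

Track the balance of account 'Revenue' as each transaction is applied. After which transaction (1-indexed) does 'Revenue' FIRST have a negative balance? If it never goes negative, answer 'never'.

After txn 1: Revenue=89
After txn 2: Revenue=89
After txn 3: Revenue=89
After txn 4: Revenue=125
After txn 5: Revenue=125
After txn 6: Revenue=-256

Answer: 6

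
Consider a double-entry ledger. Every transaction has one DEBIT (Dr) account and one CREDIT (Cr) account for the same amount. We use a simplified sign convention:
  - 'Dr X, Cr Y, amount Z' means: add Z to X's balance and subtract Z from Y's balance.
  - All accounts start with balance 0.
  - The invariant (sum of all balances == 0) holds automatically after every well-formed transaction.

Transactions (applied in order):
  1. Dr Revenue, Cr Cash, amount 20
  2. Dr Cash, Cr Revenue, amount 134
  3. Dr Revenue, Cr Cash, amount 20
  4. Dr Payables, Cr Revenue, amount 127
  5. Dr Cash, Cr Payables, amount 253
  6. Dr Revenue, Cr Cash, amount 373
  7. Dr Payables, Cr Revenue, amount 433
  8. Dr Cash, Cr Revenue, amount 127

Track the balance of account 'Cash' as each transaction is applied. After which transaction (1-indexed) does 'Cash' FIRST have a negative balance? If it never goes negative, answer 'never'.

After txn 1: Cash=-20

Answer: 1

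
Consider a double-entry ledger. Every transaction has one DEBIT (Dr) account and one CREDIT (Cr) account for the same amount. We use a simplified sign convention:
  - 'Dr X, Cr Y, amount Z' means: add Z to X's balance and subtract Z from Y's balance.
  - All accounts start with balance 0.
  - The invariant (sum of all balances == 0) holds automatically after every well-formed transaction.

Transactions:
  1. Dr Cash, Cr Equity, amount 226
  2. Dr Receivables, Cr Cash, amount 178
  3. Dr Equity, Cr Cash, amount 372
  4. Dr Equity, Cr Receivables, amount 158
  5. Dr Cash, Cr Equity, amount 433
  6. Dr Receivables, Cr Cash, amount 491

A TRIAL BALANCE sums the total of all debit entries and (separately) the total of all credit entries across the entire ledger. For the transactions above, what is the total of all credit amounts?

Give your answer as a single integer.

Txn 1: credit+=226
Txn 2: credit+=178
Txn 3: credit+=372
Txn 4: credit+=158
Txn 5: credit+=433
Txn 6: credit+=491
Total credits = 1858

Answer: 1858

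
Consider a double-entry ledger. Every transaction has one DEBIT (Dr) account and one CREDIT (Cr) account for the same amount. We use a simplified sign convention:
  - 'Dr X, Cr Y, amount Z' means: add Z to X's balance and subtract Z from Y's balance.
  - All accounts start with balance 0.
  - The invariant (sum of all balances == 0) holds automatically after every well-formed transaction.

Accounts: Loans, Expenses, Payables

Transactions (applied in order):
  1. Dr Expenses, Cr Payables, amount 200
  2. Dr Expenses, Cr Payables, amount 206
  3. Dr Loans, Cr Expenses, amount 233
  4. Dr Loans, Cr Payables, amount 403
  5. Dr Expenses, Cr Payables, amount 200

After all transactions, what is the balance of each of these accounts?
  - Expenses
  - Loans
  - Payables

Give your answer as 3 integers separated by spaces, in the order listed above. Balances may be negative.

After txn 1 (Dr Expenses, Cr Payables, amount 200): Expenses=200 Payables=-200
After txn 2 (Dr Expenses, Cr Payables, amount 206): Expenses=406 Payables=-406
After txn 3 (Dr Loans, Cr Expenses, amount 233): Expenses=173 Loans=233 Payables=-406
After txn 4 (Dr Loans, Cr Payables, amount 403): Expenses=173 Loans=636 Payables=-809
After txn 5 (Dr Expenses, Cr Payables, amount 200): Expenses=373 Loans=636 Payables=-1009

Answer: 373 636 -1009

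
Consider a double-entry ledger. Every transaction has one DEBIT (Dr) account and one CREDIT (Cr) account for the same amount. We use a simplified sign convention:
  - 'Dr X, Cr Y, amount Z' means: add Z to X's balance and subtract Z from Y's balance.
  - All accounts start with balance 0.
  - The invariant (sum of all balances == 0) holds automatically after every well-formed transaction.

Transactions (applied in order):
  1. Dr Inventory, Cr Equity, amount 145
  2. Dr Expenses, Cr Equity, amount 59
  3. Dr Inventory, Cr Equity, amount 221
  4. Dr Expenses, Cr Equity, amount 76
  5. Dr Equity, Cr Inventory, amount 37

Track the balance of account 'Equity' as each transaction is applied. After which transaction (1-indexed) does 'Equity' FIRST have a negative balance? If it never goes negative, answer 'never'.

Answer: 1

Derivation:
After txn 1: Equity=-145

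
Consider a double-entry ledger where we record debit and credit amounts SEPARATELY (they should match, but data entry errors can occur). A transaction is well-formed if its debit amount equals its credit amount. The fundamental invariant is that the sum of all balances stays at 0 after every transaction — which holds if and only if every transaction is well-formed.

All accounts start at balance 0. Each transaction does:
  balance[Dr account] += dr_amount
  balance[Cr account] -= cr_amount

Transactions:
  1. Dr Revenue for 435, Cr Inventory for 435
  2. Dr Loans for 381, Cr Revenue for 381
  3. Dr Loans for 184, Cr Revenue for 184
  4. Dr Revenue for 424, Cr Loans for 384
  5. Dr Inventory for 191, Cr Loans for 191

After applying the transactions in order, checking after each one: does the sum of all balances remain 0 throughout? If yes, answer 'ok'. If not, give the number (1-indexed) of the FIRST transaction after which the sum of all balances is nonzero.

After txn 1: dr=435 cr=435 sum_balances=0
After txn 2: dr=381 cr=381 sum_balances=0
After txn 3: dr=184 cr=184 sum_balances=0
After txn 4: dr=424 cr=384 sum_balances=40
After txn 5: dr=191 cr=191 sum_balances=40

Answer: 4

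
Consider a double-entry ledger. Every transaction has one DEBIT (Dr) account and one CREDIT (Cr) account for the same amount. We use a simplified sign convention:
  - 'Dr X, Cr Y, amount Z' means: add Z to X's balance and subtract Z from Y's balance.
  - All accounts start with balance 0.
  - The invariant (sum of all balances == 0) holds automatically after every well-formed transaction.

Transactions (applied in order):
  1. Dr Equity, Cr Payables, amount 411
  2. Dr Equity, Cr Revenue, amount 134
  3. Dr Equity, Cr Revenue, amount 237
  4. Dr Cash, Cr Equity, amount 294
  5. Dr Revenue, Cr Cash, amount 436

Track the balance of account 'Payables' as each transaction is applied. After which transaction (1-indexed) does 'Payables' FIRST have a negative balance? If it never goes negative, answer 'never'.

Answer: 1

Derivation:
After txn 1: Payables=-411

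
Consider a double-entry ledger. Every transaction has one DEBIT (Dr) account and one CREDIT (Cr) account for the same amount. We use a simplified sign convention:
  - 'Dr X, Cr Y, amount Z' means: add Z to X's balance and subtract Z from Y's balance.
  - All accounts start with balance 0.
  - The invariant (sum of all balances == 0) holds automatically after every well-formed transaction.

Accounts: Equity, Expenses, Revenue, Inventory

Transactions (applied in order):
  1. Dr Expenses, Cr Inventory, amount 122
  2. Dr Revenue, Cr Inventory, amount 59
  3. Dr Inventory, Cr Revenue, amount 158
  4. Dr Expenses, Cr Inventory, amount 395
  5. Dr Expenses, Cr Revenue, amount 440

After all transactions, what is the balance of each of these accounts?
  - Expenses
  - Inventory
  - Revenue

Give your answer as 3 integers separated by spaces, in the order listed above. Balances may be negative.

After txn 1 (Dr Expenses, Cr Inventory, amount 122): Expenses=122 Inventory=-122
After txn 2 (Dr Revenue, Cr Inventory, amount 59): Expenses=122 Inventory=-181 Revenue=59
After txn 3 (Dr Inventory, Cr Revenue, amount 158): Expenses=122 Inventory=-23 Revenue=-99
After txn 4 (Dr Expenses, Cr Inventory, amount 395): Expenses=517 Inventory=-418 Revenue=-99
After txn 5 (Dr Expenses, Cr Revenue, amount 440): Expenses=957 Inventory=-418 Revenue=-539

Answer: 957 -418 -539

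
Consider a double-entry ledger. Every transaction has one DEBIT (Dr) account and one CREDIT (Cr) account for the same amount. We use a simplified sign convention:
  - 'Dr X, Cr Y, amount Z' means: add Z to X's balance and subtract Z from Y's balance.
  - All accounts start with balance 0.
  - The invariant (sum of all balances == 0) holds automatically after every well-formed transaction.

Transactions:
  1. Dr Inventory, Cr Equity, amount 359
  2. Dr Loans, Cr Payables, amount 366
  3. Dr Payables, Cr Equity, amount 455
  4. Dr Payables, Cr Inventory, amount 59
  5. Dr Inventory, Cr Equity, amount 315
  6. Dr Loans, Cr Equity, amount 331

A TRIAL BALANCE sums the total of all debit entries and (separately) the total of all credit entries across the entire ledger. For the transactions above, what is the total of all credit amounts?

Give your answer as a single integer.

Txn 1: credit+=359
Txn 2: credit+=366
Txn 3: credit+=455
Txn 4: credit+=59
Txn 5: credit+=315
Txn 6: credit+=331
Total credits = 1885

Answer: 1885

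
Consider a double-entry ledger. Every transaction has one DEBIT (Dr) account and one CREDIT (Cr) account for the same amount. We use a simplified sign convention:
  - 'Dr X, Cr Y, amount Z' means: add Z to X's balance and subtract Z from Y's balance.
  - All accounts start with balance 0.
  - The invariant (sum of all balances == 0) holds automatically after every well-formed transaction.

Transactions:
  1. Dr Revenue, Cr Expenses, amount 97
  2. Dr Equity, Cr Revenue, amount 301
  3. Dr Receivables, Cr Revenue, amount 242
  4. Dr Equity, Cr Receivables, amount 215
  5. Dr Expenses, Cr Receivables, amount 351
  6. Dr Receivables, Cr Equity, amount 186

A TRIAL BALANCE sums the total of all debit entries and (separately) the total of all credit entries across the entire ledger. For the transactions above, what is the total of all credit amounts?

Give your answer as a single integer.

Txn 1: credit+=97
Txn 2: credit+=301
Txn 3: credit+=242
Txn 4: credit+=215
Txn 5: credit+=351
Txn 6: credit+=186
Total credits = 1392

Answer: 1392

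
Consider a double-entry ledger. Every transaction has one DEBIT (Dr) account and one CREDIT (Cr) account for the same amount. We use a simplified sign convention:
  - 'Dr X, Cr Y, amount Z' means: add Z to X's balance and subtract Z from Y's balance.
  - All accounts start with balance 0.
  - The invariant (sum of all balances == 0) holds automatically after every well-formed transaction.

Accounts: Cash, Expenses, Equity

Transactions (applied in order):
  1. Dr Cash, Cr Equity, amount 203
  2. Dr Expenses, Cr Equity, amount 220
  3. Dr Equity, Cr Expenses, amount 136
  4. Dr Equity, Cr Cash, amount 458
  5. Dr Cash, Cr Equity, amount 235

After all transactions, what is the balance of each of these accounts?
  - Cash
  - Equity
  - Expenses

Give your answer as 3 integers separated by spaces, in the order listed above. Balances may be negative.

Answer: -20 -64 84

Derivation:
After txn 1 (Dr Cash, Cr Equity, amount 203): Cash=203 Equity=-203
After txn 2 (Dr Expenses, Cr Equity, amount 220): Cash=203 Equity=-423 Expenses=220
After txn 3 (Dr Equity, Cr Expenses, amount 136): Cash=203 Equity=-287 Expenses=84
After txn 4 (Dr Equity, Cr Cash, amount 458): Cash=-255 Equity=171 Expenses=84
After txn 5 (Dr Cash, Cr Equity, amount 235): Cash=-20 Equity=-64 Expenses=84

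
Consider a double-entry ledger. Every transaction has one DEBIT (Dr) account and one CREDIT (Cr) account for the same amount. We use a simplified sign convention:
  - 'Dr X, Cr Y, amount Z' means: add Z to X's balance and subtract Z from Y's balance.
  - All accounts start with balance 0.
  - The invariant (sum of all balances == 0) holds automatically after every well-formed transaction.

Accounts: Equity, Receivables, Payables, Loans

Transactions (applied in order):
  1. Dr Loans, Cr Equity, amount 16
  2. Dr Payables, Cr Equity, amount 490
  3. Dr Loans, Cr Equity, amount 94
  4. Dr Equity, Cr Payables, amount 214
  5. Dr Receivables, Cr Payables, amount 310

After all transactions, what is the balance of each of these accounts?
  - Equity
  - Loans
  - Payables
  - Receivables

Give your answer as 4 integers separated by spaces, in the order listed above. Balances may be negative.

Answer: -386 110 -34 310

Derivation:
After txn 1 (Dr Loans, Cr Equity, amount 16): Equity=-16 Loans=16
After txn 2 (Dr Payables, Cr Equity, amount 490): Equity=-506 Loans=16 Payables=490
After txn 3 (Dr Loans, Cr Equity, amount 94): Equity=-600 Loans=110 Payables=490
After txn 4 (Dr Equity, Cr Payables, amount 214): Equity=-386 Loans=110 Payables=276
After txn 5 (Dr Receivables, Cr Payables, amount 310): Equity=-386 Loans=110 Payables=-34 Receivables=310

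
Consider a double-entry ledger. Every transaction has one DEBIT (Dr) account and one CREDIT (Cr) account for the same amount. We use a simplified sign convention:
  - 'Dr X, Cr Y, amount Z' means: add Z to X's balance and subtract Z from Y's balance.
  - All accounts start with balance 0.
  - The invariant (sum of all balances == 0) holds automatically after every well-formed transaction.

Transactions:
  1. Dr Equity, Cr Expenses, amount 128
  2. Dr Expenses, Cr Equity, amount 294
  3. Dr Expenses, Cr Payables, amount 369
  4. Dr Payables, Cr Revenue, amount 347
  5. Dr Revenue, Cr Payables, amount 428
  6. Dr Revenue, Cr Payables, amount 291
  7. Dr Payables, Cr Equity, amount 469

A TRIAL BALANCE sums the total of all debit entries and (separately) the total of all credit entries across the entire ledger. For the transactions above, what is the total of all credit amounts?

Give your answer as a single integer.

Answer: 2326

Derivation:
Txn 1: credit+=128
Txn 2: credit+=294
Txn 3: credit+=369
Txn 4: credit+=347
Txn 5: credit+=428
Txn 6: credit+=291
Txn 7: credit+=469
Total credits = 2326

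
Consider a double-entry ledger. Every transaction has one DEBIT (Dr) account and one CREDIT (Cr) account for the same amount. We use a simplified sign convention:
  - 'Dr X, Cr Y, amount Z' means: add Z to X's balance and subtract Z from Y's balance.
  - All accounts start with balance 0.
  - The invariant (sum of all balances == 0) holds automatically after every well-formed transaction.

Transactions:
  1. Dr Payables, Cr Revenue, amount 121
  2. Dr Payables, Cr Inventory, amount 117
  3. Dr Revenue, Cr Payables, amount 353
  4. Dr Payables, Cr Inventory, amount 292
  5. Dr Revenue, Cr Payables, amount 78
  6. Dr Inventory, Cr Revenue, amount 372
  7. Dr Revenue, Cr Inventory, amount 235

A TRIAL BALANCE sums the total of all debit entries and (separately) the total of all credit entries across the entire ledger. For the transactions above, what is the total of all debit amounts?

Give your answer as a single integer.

Txn 1: debit+=121
Txn 2: debit+=117
Txn 3: debit+=353
Txn 4: debit+=292
Txn 5: debit+=78
Txn 6: debit+=372
Txn 7: debit+=235
Total debits = 1568

Answer: 1568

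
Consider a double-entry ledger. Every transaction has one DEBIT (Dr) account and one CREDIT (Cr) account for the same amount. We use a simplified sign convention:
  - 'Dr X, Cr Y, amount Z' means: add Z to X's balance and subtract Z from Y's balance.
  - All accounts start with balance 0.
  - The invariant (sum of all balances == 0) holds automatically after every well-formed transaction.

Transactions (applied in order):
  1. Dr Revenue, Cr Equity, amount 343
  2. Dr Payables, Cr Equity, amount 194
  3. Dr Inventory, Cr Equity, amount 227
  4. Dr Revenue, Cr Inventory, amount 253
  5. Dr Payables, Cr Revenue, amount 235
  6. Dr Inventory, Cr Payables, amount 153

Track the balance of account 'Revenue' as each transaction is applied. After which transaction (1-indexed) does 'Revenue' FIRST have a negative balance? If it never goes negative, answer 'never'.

Answer: never

Derivation:
After txn 1: Revenue=343
After txn 2: Revenue=343
After txn 3: Revenue=343
After txn 4: Revenue=596
After txn 5: Revenue=361
After txn 6: Revenue=361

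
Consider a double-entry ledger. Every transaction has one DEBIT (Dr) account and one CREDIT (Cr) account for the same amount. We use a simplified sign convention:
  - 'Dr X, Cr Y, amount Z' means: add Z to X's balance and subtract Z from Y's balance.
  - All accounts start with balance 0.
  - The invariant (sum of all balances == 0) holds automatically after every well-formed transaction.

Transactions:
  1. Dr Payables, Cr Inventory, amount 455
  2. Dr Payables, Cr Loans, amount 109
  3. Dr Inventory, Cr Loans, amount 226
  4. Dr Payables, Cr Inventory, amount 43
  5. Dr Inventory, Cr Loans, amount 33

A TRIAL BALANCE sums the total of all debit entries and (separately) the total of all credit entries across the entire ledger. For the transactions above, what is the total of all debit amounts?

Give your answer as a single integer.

Txn 1: debit+=455
Txn 2: debit+=109
Txn 3: debit+=226
Txn 4: debit+=43
Txn 5: debit+=33
Total debits = 866

Answer: 866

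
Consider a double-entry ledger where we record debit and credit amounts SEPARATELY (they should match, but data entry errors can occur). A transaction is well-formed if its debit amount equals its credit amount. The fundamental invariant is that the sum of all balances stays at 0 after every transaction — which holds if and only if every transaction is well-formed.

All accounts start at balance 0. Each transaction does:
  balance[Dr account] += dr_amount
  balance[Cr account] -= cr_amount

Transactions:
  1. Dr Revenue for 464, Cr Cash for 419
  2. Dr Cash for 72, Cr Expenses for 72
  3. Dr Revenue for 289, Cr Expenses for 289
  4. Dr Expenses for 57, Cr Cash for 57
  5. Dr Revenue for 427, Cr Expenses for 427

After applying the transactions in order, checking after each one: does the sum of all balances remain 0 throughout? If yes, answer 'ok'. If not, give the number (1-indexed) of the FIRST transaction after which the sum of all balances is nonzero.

Answer: 1

Derivation:
After txn 1: dr=464 cr=419 sum_balances=45
After txn 2: dr=72 cr=72 sum_balances=45
After txn 3: dr=289 cr=289 sum_balances=45
After txn 4: dr=57 cr=57 sum_balances=45
After txn 5: dr=427 cr=427 sum_balances=45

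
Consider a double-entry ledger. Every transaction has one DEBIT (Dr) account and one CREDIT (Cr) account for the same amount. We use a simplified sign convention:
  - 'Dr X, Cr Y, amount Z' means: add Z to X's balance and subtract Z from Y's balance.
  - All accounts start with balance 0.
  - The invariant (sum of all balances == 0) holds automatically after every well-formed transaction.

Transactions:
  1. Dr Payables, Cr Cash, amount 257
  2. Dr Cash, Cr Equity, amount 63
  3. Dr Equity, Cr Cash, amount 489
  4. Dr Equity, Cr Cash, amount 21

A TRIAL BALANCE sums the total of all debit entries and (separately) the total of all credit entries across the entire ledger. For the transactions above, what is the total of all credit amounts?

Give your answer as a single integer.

Answer: 830

Derivation:
Txn 1: credit+=257
Txn 2: credit+=63
Txn 3: credit+=489
Txn 4: credit+=21
Total credits = 830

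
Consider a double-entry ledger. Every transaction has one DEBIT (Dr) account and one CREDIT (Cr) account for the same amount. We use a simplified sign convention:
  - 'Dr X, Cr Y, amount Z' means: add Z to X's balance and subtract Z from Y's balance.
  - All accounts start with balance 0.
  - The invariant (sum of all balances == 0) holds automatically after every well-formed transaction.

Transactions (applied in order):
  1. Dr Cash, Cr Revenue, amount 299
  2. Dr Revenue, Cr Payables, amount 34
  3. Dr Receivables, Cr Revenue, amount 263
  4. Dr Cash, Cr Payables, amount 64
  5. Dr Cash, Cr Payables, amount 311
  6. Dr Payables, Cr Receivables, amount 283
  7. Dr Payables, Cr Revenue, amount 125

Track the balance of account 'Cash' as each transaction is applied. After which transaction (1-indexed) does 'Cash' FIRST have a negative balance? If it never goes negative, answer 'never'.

Answer: never

Derivation:
After txn 1: Cash=299
After txn 2: Cash=299
After txn 3: Cash=299
After txn 4: Cash=363
After txn 5: Cash=674
After txn 6: Cash=674
After txn 7: Cash=674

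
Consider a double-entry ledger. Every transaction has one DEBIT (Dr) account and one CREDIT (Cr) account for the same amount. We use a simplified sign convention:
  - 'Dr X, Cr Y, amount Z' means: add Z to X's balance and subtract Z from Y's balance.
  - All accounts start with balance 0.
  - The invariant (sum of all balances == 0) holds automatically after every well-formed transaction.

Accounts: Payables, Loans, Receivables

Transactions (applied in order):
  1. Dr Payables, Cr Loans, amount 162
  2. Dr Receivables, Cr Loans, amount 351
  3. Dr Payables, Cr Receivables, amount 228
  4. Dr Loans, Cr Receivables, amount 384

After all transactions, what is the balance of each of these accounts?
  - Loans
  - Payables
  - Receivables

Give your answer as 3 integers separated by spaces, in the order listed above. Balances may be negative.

Answer: -129 390 -261

Derivation:
After txn 1 (Dr Payables, Cr Loans, amount 162): Loans=-162 Payables=162
After txn 2 (Dr Receivables, Cr Loans, amount 351): Loans=-513 Payables=162 Receivables=351
After txn 3 (Dr Payables, Cr Receivables, amount 228): Loans=-513 Payables=390 Receivables=123
After txn 4 (Dr Loans, Cr Receivables, amount 384): Loans=-129 Payables=390 Receivables=-261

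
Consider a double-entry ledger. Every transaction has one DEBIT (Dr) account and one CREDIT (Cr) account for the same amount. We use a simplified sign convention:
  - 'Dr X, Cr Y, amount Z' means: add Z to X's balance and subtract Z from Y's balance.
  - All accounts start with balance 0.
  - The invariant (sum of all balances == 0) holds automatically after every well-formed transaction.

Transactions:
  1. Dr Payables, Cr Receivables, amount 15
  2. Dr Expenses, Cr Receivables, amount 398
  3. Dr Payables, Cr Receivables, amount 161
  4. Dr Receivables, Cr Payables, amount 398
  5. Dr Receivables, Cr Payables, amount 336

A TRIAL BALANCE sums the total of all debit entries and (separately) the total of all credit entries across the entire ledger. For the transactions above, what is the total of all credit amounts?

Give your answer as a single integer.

Txn 1: credit+=15
Txn 2: credit+=398
Txn 3: credit+=161
Txn 4: credit+=398
Txn 5: credit+=336
Total credits = 1308

Answer: 1308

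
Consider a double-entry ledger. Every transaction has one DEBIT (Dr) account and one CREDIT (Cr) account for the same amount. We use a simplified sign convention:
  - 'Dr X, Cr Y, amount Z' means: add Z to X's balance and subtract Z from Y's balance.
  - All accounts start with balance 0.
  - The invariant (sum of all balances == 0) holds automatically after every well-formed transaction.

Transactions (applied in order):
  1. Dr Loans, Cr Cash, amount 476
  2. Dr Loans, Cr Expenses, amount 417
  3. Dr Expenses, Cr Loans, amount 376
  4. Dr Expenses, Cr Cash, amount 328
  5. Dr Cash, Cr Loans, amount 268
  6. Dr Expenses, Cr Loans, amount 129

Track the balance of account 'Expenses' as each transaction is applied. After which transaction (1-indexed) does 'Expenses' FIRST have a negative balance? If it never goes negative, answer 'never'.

After txn 1: Expenses=0
After txn 2: Expenses=-417

Answer: 2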